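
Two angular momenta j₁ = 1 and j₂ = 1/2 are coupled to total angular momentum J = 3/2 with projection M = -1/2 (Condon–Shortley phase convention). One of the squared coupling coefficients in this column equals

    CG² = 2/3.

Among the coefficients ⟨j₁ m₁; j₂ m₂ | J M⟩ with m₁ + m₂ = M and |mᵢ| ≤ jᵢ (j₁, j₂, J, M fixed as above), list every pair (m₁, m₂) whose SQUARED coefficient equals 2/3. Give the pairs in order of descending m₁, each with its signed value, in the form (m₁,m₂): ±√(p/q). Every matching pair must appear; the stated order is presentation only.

Admissible pairs with m₁+m₂ = M = -1/2: (-1,1/2), (0,-1/2)
  (m₁,m₂)=(0,-1/2): CG² = 2/3, CG = +√(2/3)   ← matches the target
  (m₁,m₂)=(-1,1/2): CG² = 1/3, CG = +√(1/3)
Pairs with CG² = 2/3: (0,-1/2): +√(2/3)

(0,-1/2): +√(2/3)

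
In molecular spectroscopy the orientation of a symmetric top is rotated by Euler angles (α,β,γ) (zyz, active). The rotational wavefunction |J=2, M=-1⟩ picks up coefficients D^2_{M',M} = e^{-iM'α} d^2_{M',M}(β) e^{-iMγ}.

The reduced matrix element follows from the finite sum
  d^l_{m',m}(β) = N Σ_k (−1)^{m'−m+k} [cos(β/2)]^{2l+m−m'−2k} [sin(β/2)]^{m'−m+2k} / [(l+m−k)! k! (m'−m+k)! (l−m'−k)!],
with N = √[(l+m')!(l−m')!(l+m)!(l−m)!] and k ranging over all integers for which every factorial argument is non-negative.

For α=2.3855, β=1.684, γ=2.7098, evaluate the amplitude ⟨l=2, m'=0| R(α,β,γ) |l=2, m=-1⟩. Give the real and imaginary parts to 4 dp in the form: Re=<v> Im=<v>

First d^2_{0,-1}(β=1.6840), then the phase factors e^{-i(0)α} and e^{-i(-1)γ}:
c=cos(1.684000/2)=0.665972, s=sin(1.684000/2)=0.745977; N=√[2·2·1·6]=4.898979
The bounds max(0,m−m')=0 and min(l+m,l−m')=1 give 2 terms
  k=0: (−1)^1·4.8990/(2)·0.6660^3·0.7460^1 = -0.539721
  k=1: (−1)^2·4.8990/(2)·0.6660^1·0.7460^3 = +0.677185
d^2_{0,-1}(1.6840) = -0.539721 +0.677185 = +0.137464
Phases: e^{-i·(0)·2.3855}=+1.000000+0.000000i, e^{-i·(-1)·2.7098}=-0.908217+0.418500i ⇒ D=-0.124847+0.057529i

Re=-0.1248 Im=0.0575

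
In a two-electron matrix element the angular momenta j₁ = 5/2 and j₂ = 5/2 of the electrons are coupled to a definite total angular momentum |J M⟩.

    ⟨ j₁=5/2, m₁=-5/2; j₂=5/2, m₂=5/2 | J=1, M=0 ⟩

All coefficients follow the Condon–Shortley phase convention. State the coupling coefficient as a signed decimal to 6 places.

√[3·4!1!1!/7! · 0!5!5!0!1!1!] = √(1440/7)
  +(−1)^4/∏(4,0,1,1,0,0)! = 1/24  (running 1/24)
⟨..|..⟩ = √(1440/7)·(1/24) = +0.597614

+√(5/14) = +0.597614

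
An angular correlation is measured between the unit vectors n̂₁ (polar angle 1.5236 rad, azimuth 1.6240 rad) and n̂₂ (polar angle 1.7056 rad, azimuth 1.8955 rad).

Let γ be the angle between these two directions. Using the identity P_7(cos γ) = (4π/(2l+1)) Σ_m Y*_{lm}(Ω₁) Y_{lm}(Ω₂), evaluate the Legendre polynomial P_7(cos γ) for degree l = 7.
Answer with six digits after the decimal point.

-0.023062

Summing Y*_{l m}(θ₁,φ₁)·Y_{l m}(θ₂,φ₂) over m ∈ [−7, 7]; prefactor 4π/(2·7+1) = 0.837758:
  m=-7: Y*=(0.180539, -0.462142)  Y=(0.358170, -0.302989)  product (-0.075360, -0.220227)
  m=-6: Y*=(-0.083253, -0.027517)  Y=(-0.087736, -0.221314)  product (0.001214, 0.020839)
  m=-5: Y*=(0.093151, -0.341868)  Y=(0.267891, -0.014137)  product (0.020121, -0.092900)
  m=-4: Y*=(-0.100098, -0.021630)  Y=(0.070642, -0.253294)  product (-0.012550, 0.023826)
  m=-3: Y*=(0.050012, -0.310672)  Y=(0.165143, 0.112179)  product (0.043110, -0.045695)
  m=-2: Y*=(-0.108064, -0.011542)  Y=(0.214764, -0.163064)  product (-0.025090, 0.015142)
  m=-1: Y*=(0.015954, -0.299574)  Y=(0.054936, 0.163199)  product (0.049767, -0.013854)
  m=+0: Y*=(-0.110507, -0.000000)  Y=(0.271037, 0.000000)  product (-0.029952, -0.000000)
  m=+1: Y*=(-0.015954, -0.299574)  Y=(-0.054936, 0.163199)  product (0.049767, 0.013854)
  m=+2: Y*=(-0.108064, 0.011542)  Y=(0.214764, 0.163064)  product (-0.025090, -0.015142)
  m=+3: Y*=(-0.050012, -0.310672)  Y=(-0.165143, 0.112179)  product (0.043110, 0.045695)
  m=+4: Y*=(-0.100098, 0.021630)  Y=(0.070642, 0.253294)  product (-0.012550, -0.023826)
  m=+5: Y*=(-0.093151, -0.341868)  Y=(-0.267891, -0.014137)  product (0.020121, 0.092900)
  m=+6: Y*=(-0.083253, 0.027517)  Y=(-0.087736, 0.221314)  product (0.001214, -0.020839)
  m=+7: Y*=(-0.180539, -0.462142)  Y=(-0.358170, -0.302989)  product (-0.075360, 0.220227)
Σ over m = (-0.027528, -0.000000); ×(4π/15) → (-0.023062, -0.000000). Real part: -0.023062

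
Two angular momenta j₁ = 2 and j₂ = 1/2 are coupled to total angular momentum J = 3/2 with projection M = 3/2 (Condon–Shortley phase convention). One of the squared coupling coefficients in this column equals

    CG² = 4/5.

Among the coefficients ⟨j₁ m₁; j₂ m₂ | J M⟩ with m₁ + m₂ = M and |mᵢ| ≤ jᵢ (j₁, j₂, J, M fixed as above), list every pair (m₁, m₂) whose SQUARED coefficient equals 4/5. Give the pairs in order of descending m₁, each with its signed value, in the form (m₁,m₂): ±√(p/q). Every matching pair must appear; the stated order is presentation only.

(2,-1/2): +√(4/5)

Admissible pairs with m₁+m₂ = M = 3/2: (1,1/2), (2,-1/2)
  (m₁,m₂)=(2,-1/2): CG² = 4/5, CG = +√(4/5)   ← matches the target
  (m₁,m₂)=(1,1/2): CG² = 1/5, CG = −√(1/5)
Pairs with CG² = 4/5: (2,-1/2): +√(4/5)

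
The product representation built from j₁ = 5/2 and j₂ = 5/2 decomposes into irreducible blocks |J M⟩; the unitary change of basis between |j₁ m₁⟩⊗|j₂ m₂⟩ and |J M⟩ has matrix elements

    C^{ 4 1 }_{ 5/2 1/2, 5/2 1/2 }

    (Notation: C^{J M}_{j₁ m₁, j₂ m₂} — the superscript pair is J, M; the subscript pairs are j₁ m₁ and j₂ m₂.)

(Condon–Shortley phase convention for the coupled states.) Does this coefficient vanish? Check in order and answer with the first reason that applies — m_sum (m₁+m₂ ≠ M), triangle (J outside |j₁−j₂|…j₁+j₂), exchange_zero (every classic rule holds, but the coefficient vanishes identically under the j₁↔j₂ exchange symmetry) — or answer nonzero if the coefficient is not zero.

m-sum: m₁+m₂ = 1/2+1/2 = 1, M = 1  ✓
triangle: |j₁−j₂| = 0 ≤ J = 4 ≤ j₁+j₂ = 5  ✓
exchange: j₁=j₂ and m₁=m₂, and (−1)^(j₁+j₂−J) = (−1)^1 = −1 forces ⟨j₁m₁;j₂m₂|JM⟩ = −⟨j₂m₂;j₁m₁|JM⟩ = −⟨j₁m₁;j₂m₂|JM⟩ ⇒ the coefficient vanishes identically
Racah sum check: Σ_k collapses to 0 ⇒ CG = 0

exchange_zero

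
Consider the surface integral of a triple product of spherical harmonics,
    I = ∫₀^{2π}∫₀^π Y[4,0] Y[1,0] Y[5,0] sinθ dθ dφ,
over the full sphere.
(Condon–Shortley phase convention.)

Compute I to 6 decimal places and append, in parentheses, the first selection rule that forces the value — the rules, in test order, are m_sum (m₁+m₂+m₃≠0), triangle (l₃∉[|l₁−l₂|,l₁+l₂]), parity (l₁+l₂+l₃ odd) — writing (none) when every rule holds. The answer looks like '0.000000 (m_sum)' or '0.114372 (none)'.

0.245532 (none)

Rules hold: Σm=0, L=10 even, 3≤5≤5.
N = 9·3·11 = 297
Δ = 0!·8!·2!/11! = 1/495
Racah Σ t=0..0: t=0:+1/576 = 1/576
⇒ 3j(4 1 5; 0 0 0)² = 5/99, sgn -1
(m-triple is (0,0,0) — same symbol as above.)
4πI² = N·(3j₀)²·(3jₘ)² = 25/33
I = +1·√(0.757576/4π) = 0.24553200
No selection rule forces the value: the integral is nonzero (none).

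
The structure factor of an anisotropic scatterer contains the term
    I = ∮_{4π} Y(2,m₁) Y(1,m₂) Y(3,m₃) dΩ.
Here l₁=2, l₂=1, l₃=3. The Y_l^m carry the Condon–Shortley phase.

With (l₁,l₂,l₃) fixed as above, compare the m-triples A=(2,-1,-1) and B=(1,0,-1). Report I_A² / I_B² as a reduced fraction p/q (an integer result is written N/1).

1/8

Shared (l₁,l₂,l₃)=(2,1,3): N and (l;000)² cancel in I_A²/I_B².
A: Δ = 0!·4!·2!/7! = 1/105; Racah Σ t=0..0: t=0:+1/48 = 1/48; ⇒ 3j(2 1 3; 2 -1 -1)² = 1/105, sgn +1
B: Δ = 0!·4!·2!/7! = 1/105; Racah Σ t=0..0: t=0:+1/6 = 1/6; ⇒ 3j(2 1 3; 1 0 -1)² = 8/105, sgn +1
I_A²/I_B² = (1/105)/(8/105) = 1/8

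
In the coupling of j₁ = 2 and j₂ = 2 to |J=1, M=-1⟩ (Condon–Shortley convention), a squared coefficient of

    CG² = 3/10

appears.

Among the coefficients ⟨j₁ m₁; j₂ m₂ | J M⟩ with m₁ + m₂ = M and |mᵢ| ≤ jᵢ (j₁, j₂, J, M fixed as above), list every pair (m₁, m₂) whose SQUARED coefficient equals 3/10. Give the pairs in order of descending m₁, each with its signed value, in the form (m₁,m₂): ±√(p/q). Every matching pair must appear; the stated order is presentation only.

Admissible pairs with m₁+m₂ = M = -1: (-2,1), (-1,0), (0,-1), (1,-2)
  (m₁,m₂)=(1,-2): CG² = 1/5, CG = +√(1/5)
  (m₁,m₂)=(0,-1): CG² = 3/10, CG = −√(3/10)   ← matches the target
  (m₁,m₂)=(-1,0): CG² = 3/10, CG = +√(3/10)   ← matches the target
  (m₁,m₂)=(-2,1): CG² = 1/5, CG = −√(1/5)
Pairs with CG² = 3/10: (0,-1): −√(3/10); (-1,0): +√(3/10)

(0,-1): −√(3/10); (-1,0): +√(3/10)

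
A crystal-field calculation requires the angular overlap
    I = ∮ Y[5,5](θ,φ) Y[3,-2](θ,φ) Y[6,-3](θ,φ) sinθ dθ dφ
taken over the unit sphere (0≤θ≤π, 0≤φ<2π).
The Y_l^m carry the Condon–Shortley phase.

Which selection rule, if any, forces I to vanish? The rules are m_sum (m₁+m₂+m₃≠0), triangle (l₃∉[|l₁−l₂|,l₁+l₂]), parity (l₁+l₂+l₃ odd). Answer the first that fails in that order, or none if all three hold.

Σmᵢ = 0  ✓
l₃∈[|l₁−l₂|,l₁+l₂]=[2,8], have l₃=6  ✓
Σlᵢ = 14 ⇒ even  ✓

none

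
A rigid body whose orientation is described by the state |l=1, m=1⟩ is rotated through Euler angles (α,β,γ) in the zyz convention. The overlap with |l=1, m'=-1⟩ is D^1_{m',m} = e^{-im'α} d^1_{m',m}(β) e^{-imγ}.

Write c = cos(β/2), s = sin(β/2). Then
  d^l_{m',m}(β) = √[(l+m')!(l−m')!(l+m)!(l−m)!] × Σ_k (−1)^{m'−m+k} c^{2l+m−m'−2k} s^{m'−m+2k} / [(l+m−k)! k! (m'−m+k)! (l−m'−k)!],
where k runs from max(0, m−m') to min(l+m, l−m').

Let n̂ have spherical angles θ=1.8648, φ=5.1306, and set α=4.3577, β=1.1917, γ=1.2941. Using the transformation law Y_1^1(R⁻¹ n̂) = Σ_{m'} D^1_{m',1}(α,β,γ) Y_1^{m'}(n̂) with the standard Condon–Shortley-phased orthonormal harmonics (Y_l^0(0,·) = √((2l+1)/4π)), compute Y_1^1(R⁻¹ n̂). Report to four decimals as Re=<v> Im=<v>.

Re=-0.2714 Im=0.1107

Need the full column D^1_{m',1} for m'=−1..1 at α=4.3577, β=1.1917, γ=1.2941.
cos(β/2)=0.827672, sin(β/2)=0.561212
d^1_{-1,1}: single k=2 term ⇒ +0.314959;  D = -0.314002+0.024540i
d^1_{0,1}: single k=1 term ⇒ +0.656902;  D = +0.179452-0.631915i
d^1_{1,1}: single k=0 term ⇒ +0.685041;  D = +0.552972+0.404354i
Y_1^{m'}(θ=1.8648,φ=5.1306) and Σ D·Y over m':
  (-0.3140+0.0245i)·(+0.1343+0.3022i)  (+0.1795-0.6319i)·(-0.1416+0.0000i)  (+0.5530+0.4044i)·(-0.1343+0.3022i)
Y_1^1(R⁻¹ n̂) = -0.271437+0.110676i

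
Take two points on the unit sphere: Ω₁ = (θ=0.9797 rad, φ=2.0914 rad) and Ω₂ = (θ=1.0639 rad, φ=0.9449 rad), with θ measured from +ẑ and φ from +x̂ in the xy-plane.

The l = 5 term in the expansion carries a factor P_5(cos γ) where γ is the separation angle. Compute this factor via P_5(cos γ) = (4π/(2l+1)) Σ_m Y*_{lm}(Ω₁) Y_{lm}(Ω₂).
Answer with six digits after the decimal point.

-0.076316

Addition theorem: P_5(cos γ) = (4π/11) Σ_m Y*_{lm}(Ω₁) Y_{lm}(Ω₂), m = −5…5:
  term(m=-5) = 0.03700 - 0.02272j   from Y*(Ω₁)=-0.09396 - 0.15726j, Y(Ω₂)=0.00287 + 0.23703j
  term(m=-4) = -0.02040 - 0.16054j   from Y*(Ω₁)=-0.19035 + 0.33900j, Y(Ω₂)=-0.33437 + 0.24792j
  term(m=-3) = -0.08807 - 0.02704j   from Y*(Ω₁)=0.35546 - 0.00319j, Y(Ω₂)=-0.24705 - 0.07829j
  term(m=-2) = -0.00542 + 0.00615j   from Y*(Ω₁)=0.02248 + 0.03841j, Y(Ω₂)=0.05778 + 0.17494j
  term(m=-1) = 0.04593 + 0.10168j   from Y*(Ω₁)=0.17493 - 0.30510j, Y(Ω₂)=-0.18586 + 0.25713j
  term(m=+0) = -0.00491 + 0.00000j   from Y*(Ω₁)=-0.04319 + 0.00000j, Y(Ω₂)=0.11366 + 0.00000j
  term(m=+1) = 0.04593 - 0.10168j   from Y*(Ω₁)=-0.17493 - 0.30510j, Y(Ω₂)=0.18586 + 0.25713j
  term(m=+2) = -0.00542 - 0.00615j   from Y*(Ω₁)=0.02248 - 0.03841j, Y(Ω₂)=0.05778 - 0.17494j
  term(m=+3) = -0.08807 + 0.02704j   from Y*(Ω₁)=-0.35546 - 0.00319j, Y(Ω₂)=0.24705 - 0.07829j
  term(m=+4) = -0.02040 + 0.16054j   from Y*(Ω₁)=-0.19035 - 0.33900j, Y(Ω₂)=-0.33437 - 0.24792j
  term(m=+5) = 0.03700 + 0.02272j   from Y*(Ω₁)=0.09396 - 0.15726j, Y(Ω₂)=-0.00287 + 0.23703j
Σ over m = -0.06680 - 0.00000j; ×(4π/11) → -0.07632 - 0.00000j. Real part: -0.076316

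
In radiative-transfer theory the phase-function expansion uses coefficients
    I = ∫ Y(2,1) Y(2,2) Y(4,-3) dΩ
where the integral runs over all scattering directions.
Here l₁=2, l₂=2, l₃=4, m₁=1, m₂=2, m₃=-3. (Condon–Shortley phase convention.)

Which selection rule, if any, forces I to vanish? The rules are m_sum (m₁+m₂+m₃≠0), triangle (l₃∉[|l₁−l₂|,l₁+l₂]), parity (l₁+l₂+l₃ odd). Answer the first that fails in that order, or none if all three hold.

azimuthal sum: 1 + 2 − 3 = 0  ✓
0 ≤ 4 ≤ 4 (triangle on l)  ✓
L = 2 + 2 + 4 = 8 (even)  ✓

none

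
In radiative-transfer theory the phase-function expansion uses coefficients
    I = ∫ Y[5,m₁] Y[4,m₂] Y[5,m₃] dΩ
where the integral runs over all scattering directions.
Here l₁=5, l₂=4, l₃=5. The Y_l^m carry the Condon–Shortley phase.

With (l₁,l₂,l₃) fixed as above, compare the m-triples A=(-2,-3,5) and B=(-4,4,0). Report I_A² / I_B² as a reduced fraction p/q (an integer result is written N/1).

7/6

Shared (l₁,l₂,l₃)=(5,4,5): N and (l;000)² cancel in I_A²/I_B².
A: Δ = 4!·6!·4!/15! = 1/3153150; Racah Σ t=1..1: t=1:−1/103680 = -1/103680; ⇒ 3j(5 4 5; -2 -3 5)² = 7/429, sgn -1
B: Δ = 4!·6!·4!/15! = 1/3153150; Racah Σ t=4..4: t=4:+1/69120 = 1/69120; ⇒ 3j(5 4 5; -4 4 0)² = 2/143, sgn -1
I_A²/I_B² = (7/429)/(2/143) = 7/6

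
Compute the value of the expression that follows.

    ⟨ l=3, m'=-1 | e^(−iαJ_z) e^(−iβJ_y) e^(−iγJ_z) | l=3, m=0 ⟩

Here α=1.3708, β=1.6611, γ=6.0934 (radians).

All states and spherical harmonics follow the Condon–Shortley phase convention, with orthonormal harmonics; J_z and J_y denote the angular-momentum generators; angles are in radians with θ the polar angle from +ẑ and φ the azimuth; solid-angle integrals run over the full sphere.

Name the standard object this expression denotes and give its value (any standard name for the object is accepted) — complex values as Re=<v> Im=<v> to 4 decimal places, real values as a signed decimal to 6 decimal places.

This is a Wigner D-matrix element — the rotation-matrix element ⟨l m'| R(α,β,γ) |l m⟩ in the angular-momentum basis.
First d^3_{-1,0}(β=1.6611), then the phase factors e^{-i(-1)α} and e^{-i(0)γ}:
Half-angle: c=0.674470, s=0.738302. N=√(2·24·6·6)=41.569219
Admissible k: 1..3 (factorial args all ≥0)
  k=1: (−1)^0·41.5692/(12)·0.6745^5·0.7383^1 = +0.356975
  k=2: (−1)^1·41.5692/(4)·0.6745^3·0.7383^3 = -1.283224
  k=3: (−1)^2·41.5692/(12)·0.6745^1·0.7383^5 = +0.512536
d^3_{-1,0}(1.6611) = +0.356975 -1.283224 +0.512536 = -0.413712
Phases: e^{-i·(-1)·1.3708}=+0.198666+0.980067i, e^{-i·(0)·6.0934}=+1.000000+0.000000i ⇒ D=-0.082190-0.405466i

Wigner D-matrix element, Re=-0.0822 Im=-0.4055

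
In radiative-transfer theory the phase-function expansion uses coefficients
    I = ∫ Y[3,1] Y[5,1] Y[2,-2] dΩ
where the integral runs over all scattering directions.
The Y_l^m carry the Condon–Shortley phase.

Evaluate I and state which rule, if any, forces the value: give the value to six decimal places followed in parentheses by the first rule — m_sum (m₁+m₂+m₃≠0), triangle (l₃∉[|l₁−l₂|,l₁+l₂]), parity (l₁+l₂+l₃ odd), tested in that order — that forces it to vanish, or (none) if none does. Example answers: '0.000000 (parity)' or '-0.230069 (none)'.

Rules hold: Σm=0, L=10 even, 2≤2≤8.
N = 7·11·5 = 385
Δ = 6!·0!·4!/11! = 1/2310
Racah Σ t=3..3: t=3:−1/144 = -1/144
⇒ 3j(3 5 2; 0 0 0)² = 10/231, sgn -1
Racah Σ t=2..2: t=2:+1/1152 = 1/1152
⇒ 3j(3 5 2; 1 1 -2)² = 1/154, sgn +1
4πI² = N·(3j₀)²·(3jₘ)² = 25/231
I = -1·√(0.108225/4π) = -0.09280237
No selection rule forces the value: the integral is nonzero (none).

-0.092802 (none)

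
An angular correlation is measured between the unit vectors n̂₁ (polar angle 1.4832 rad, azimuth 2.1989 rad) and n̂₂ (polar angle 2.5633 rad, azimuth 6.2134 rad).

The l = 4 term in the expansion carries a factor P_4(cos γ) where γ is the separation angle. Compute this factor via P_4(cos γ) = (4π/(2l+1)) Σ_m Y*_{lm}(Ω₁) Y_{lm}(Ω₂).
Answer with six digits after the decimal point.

Term-by-term m-sum for l=4 (normalisation 4π/9 = 1.396263):
  [-4]  conj(Y_{4,-4})(Ω₁) = (-0.352337, 0.256451) ; Y_{4,-4}(Ω₂) = (0.037972, 0.010884) ; Δ = (-0.016170, 0.005903)
  [-3]  conj(Y_{4,-3})(Ω₁) = (0.102971, 0.033384) ; Y_{4,-3}(Ω₂) = (-0.167429, -0.035574) ; Δ = (-0.016053, -0.009252)
  [-2]  conj(Y_{4,-2})(Ω₁) = (0.097215, 0.298759) ; Y_{4,-2}(Ω₂) = (0.386847, 0.054346) ; Δ = (0.021371, 0.120857)
  [-1]  conj(Y_{4,-1})(Ω₁) = (0.071382, -0.098293) ; Y_{4,-1}(Ω₂) = (-0.412291, -0.028819) ; Δ = (-0.032263, 0.038468)
  [+0]  conj(Y_{4,0})(Ω₁) = (0.293285, -0.000000) ; Y_{4,0}(Ω₂) = (-0.087432, 0.000000) ; Δ = (-0.025642, 0.000000)
  [+1]  conj(Y_{4,1})(Ω₁) = (-0.071382, -0.098293) ; Y_{4,1}(Ω₂) = (0.412291, -0.028819) ; Δ = (-0.032263, -0.038468)
  [+2]  conj(Y_{4,2})(Ω₁) = (0.097215, -0.298759) ; Y_{4,2}(Ω₂) = (0.386847, -0.054346) ; Δ = (0.021371, -0.120857)
  [+3]  conj(Y_{4,3})(Ω₁) = (-0.102971, 0.033384) ; Y_{4,3}(Ω₂) = (0.167429, -0.035574) ; Δ = (-0.016053, 0.009252)
  [+4]  conj(Y_{4,4})(Ω₁) = (-0.352337, -0.256451) ; Y_{4,4}(Ω₂) = (0.037972, -0.010884) ; Δ = (-0.016170, -0.005903)
Total Σ_m = (-0.111872, -0.000000). Multiply by 1.396263: (-0.156203, -0.000000). P_4(cos γ) = -0.156203

-0.156203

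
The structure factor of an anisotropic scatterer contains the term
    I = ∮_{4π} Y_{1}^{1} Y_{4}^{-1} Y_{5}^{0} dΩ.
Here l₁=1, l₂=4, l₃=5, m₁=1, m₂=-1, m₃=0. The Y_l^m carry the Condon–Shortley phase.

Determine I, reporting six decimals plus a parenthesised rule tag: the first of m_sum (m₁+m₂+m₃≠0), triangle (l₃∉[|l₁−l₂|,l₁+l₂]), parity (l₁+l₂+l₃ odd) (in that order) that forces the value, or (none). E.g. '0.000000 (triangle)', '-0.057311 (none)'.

0.155288 (none)

Rules hold: Σm=0, L=10 even, 3≤5≤5.
N = 3·9·11 = 297
Δ = 0!·2!·8!/11! = 1/495
Racah Σ t=0..0: t=0:+1/576 = 1/576
⇒ 3j(1 4 5; 0 0 0)² = 5/99, sgn -1
Racah Σ t=0..0: t=0:+1/1440 = 1/1440
⇒ 3j(1 4 5; 1 -1 0)² = 2/99, sgn -1
4πI² = N·(3j₀)²·(3jₘ)² = 10/33
I = +1·√(0.30303/4π) = 0.15528807
No selection rule forces the value: the integral is nonzero (none).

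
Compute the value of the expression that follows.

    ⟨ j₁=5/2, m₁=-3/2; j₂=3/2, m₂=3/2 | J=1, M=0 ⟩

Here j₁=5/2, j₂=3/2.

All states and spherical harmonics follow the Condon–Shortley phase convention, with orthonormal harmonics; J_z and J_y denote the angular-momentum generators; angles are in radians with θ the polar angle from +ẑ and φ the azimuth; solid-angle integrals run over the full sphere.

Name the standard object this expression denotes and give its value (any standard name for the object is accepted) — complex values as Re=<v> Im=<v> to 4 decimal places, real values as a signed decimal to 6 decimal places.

Clebsch–Gordan coefficient, −√(1/5) ≈ -0.447214

This is a Clebsch–Gordan (vector-coupling) coefficient.
√[3·3!2!0!/6! · 1!4!3!0!1!1!] = √(36/5)
  +(−1)^3/∏(3,0,1,0,1,0)! = -1/6  (running -1/6)
⟨..|..⟩ = √(36/5)·(-1/6) = -0.447214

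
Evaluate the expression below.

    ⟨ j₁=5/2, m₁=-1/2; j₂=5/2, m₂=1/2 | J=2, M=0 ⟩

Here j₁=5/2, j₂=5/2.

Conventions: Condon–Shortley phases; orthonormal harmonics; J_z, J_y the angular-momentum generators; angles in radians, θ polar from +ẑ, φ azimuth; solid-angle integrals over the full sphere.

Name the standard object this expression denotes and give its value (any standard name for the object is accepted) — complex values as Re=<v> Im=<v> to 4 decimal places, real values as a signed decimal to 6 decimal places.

This is a Clebsch–Gordan (vector-coupling) coefficient.
√[5·3!2!2!/8! · 2!3!3!2!2!2!] = √(12/7)
  +(−1)^1/∏(1,2,2,2,0,0)! = -1/8  (running -1/8)
  +(−1)^2/∏(2,1,1,1,1,1)! = 1/2  (running 3/8)
  +(−1)^3/∏(3,0,0,0,2,2)! = -1/24  (running 1/3)
⟨..|..⟩ = √(12/7)·(1/3) = +0.436436

Clebsch–Gordan coefficient, +√(4/21) ≈ +0.436436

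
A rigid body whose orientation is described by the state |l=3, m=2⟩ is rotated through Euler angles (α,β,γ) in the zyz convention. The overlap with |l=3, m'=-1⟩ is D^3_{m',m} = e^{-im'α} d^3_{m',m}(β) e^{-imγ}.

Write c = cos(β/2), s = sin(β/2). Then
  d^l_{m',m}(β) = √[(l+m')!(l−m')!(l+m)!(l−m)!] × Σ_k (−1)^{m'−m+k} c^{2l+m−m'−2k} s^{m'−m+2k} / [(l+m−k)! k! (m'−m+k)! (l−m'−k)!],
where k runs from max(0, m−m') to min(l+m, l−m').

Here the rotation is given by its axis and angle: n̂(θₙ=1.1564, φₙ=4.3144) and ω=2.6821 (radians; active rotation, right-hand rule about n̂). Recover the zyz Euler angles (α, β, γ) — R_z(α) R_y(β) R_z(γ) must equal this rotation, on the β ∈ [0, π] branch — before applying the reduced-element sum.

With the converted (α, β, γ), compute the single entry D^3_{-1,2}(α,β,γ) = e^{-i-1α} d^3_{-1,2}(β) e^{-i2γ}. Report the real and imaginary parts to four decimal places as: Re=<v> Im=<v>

Axis–angle → zyz. n̂ = (sinθₙcosφₙ, sinθₙsinφₙ, cosθₙ) = (-0.354762, -0.843817, +0.402637), ω = 2.6821.
R = I cosω + sinω [n̂]ₓ + (1−cosω) n̂n̂ᵀ gives
  R = [-0.657620, +0.389091, -0.645092; +0.746225, +0.453924, -0.486930; +0.103363, -0.801599, -0.588859]
β = atan2(√(R₁₃²+R₂₃²), R₃₃) = 2.200443; α = atan2(R₂₃, R₁₃) mod 2π = 3.788173; γ = atan2(R₃₂, −R₃₁) mod 2π = 4.584151
First d^3_{-1,2}(β=2.2004), then the phase factors e^{-i(-1)α} and e^{-i(2)γ}:
With c≡cos(β/2)=0.453399 and s≡sin(β/2)=0.891308, N=[2·24·120·1]^{1/2}=75.894664
k∈{3,4} keeps every argument non-negative
  k=3: (−1)^0·75.8947/(12)·0.4534^3·0.8913^3 = +0.417402
  k=4: (−1)^1·75.8947/(24)·0.4534^1·0.8913^5 = -0.806527
d^3_{-1,2}(2.2004) = +0.417402 -0.806527 = -0.389125
Phases: e^{-i·(-1)·3.7882}=-0.798149-0.602461i, e^{-i·(2)·4.5842}=-0.967290-0.253673i ⇒ D=-0.240951-0.305550i

Re=-0.2410 Im=-0.3055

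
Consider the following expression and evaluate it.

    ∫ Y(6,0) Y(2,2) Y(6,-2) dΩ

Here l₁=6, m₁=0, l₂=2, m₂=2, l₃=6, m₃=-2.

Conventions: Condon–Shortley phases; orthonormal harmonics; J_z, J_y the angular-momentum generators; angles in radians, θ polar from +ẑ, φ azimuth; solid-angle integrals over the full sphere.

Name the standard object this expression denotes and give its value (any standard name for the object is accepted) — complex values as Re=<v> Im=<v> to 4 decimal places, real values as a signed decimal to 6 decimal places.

Gaunt coefficient, -0.191909

This is a Gaunt coefficient — the integral of a triple product of spherical harmonics over the sphere.
Checks pass: Σm=0; 14 even; l₃=6∈[4,8].
(2·6+1)(2·2+1)(2·6+1) = 845
Δ: 2! 10! 2! / 15! → 1/90090
sum: t=0:+1/69120 t=1:−1/14400 t=2:+1/69120 = -7/172800
3j²(6 2 6; 0 0 0) = Δ·Π!·Σ² = 14/715  (sign -1)
sum: t=2:+1/69120 = 1/69120
3j²(6 2 6; 0 2 -2) = Δ·Π!·Σ² = 4/143  (sign +1)
combine: 4πI² = 845·14/715·4/143 = 56/121
take √, sign -1: I = -0.19190947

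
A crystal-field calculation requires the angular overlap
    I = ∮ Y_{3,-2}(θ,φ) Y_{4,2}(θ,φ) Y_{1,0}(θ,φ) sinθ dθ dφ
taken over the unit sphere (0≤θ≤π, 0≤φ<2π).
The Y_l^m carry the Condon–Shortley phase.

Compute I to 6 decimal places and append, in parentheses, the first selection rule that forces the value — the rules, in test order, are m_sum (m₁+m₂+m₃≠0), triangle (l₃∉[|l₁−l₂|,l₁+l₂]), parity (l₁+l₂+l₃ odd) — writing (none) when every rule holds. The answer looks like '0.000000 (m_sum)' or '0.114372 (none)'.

0.213244 (none)

Checks pass: Σm=0; 8 even; l₃=1∈[1,7].
(2·3+1)(2·4+1)(2·1+1) = 189
Δ: 6! 0! 2! / 9! → 1/252
sum: t=3:−1/36 = -1/36
3j²(3 4 1; 0 0 0) = Δ·Π!·Σ² = 4/63  (sign +1)
sum: t=5:−1/120 = -1/120
3j²(3 4 1; -2 2 0) = Δ·Π!·Σ² = 1/21  (sign +1)
combine: 4πI² = 189·4/63·1/21 = 4/7
take √, sign +1: I = 0.21324362
No selection rule forces the value: the integral is nonzero (none).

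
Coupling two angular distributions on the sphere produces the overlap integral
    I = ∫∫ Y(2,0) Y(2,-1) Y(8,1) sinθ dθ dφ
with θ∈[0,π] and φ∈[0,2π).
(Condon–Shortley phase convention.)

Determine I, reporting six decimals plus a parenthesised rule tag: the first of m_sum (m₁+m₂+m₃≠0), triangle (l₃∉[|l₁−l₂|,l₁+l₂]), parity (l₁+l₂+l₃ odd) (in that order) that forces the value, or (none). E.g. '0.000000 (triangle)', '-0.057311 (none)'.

|2−2|≤8≤2+2 violated ⇒ I = 0

0.000000 (triangle)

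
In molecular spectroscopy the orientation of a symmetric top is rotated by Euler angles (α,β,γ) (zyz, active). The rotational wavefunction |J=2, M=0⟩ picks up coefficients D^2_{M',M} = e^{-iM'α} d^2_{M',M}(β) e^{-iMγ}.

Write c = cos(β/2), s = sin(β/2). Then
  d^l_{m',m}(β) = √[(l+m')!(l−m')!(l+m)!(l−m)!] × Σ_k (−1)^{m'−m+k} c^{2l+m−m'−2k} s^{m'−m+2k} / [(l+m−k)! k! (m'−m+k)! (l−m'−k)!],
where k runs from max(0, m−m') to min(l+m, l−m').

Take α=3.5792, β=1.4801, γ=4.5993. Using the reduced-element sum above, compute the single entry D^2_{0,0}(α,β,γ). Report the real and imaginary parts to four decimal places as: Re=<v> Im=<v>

First d^2_{0,0}(β=1.4801), then the phase factors e^{-i(0)α} and e^{-i(0)γ}:
Half-angle: c=0.738435, s=0.674325. N=√(2·2·2·2)=4.000000
k: max(0,(0)−(0))=0 … min(2+(0),2−(0))=2
  k=0: (−1)^0·4.0000/(4)·0.7384^4·0.6743^0 = +0.297337
  k=1: (−1)^1·4.0000/(1)·0.7384^2·0.6743^2 = -0.991797
  k=2: (−1)^2·4.0000/(4)·0.7384^0·0.6743^4 = +0.206765
d^2_{0,0}(1.4801) = +0.297337 -0.991797 +0.206765 = -0.487695
D = (+1.000000+0.000000i)·(-0.487695)·(+1.000000+0.000000i) = -0.487695+0.000000i

Re=-0.4877 Im=0.0000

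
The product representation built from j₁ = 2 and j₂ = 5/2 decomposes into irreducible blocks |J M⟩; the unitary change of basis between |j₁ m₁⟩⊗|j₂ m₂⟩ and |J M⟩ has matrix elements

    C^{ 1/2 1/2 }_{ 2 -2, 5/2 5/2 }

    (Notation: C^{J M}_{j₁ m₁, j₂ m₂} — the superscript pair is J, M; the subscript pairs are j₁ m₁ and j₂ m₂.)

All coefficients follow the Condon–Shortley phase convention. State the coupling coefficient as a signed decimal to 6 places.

√[2·4!0!1!/6! · 0!4!5!0!1!0!] = √(192)
  +(−1)^4/∏(4,0,0,1,0,0)! = 1/24  (running 1/24)
⟨..|..⟩ = √(192)·(1/24) = +0.577350

+√(1/3) = +0.577350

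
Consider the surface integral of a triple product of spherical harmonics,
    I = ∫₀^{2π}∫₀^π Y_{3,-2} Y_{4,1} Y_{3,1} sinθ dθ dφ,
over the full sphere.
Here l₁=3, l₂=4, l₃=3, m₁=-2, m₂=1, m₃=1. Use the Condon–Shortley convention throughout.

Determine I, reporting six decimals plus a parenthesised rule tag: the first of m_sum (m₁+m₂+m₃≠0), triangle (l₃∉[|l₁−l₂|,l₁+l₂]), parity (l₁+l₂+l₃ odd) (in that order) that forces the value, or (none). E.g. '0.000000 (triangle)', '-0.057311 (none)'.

0.145070 (none)

Checks pass: Σm=0; 10 even; l₃=3∈[1,7].
(2·3+1)(2·4+1)(2·3+1) = 441
Δ: 4! 2! 4! / 11! → 1/34650
sum: t=1:−1/72 t=2:+1/16 t=3:−1/72 = 5/144
3j²(3 4 3; 0 0 0) = Δ·Π!·Σ² = 2/77  (sign -1)
sum: t=3:−1/48 t=4:+1/144 = -1/72
3j²(3 4 3; -2 1 1) = Δ·Π!·Σ² = 16/693  (sign -1)
combine: 4πI² = 441·2/77·16/693 = 32/121
take √, sign +1: I = 0.14506992
No selection rule forces the value: the integral is nonzero (none).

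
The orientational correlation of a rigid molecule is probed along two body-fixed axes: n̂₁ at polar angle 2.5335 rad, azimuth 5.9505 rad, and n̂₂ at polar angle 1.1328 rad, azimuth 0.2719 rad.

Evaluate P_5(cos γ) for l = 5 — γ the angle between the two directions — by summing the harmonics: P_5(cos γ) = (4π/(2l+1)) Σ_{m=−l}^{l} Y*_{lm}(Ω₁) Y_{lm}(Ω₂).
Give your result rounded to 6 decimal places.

Term-by-term m-sum for l=5 (normalisation 4π/11 = 1.142397):
  term(m=-5) = (-0.007929, -0.000945)   from Y*(Ω₁)=(-0.002613, -0.028126), Y(Ω₂)=(0.059291, -0.276416)
  term(m=-4) = (0.040278, 0.035559)   from Y*(Ω₁)=(-0.030510, 0.124646), Y(Ω₂)=(0.194526, -0.370752)
  term(m=-3) = (-0.012494, -0.050408)   from Y*(Ω₁)=(0.176978, -0.274453), Y(Ω₂)=(0.108991, -0.115804)
  term(m=-2) = (0.044497, -0.117636)   from Y*(Ω₁)=(-0.364593, 0.286113), Y(Ω₂)=(-0.232230, 0.140408)
  term(m=-1) = (-0.040227, 0.027792)   from Y*(Ω₁)=(0.189938, -0.065629), Y(Ω₂)=(-0.234367, 0.065343)
  term(m=+0) = (0.075505, 0.000000)   from Y*(Ω₁)=(0.342322, -0.000000), Y(Ω₂)=(0.220566, 0.000000)
  term(m=+1) = (-0.040227, -0.027792)   from Y*(Ω₁)=(-0.189938, -0.065629), Y(Ω₂)=(0.234367, 0.065343)
  term(m=+2) = (0.044497, 0.117636)   from Y*(Ω₁)=(-0.364593, -0.286113), Y(Ω₂)=(-0.232230, -0.140408)
  term(m=+3) = (-0.012494, 0.050408)   from Y*(Ω₁)=(-0.176978, -0.274453), Y(Ω₂)=(-0.108991, -0.115804)
  term(m=+4) = (0.040278, -0.035559)   from Y*(Ω₁)=(-0.030510, -0.124646), Y(Ω₂)=(0.194526, 0.370752)
  term(m=+5) = (-0.007929, 0.000945)   from Y*(Ω₁)=(0.002613, -0.028126), Y(Ω₂)=(-0.059291, -0.276416)
Σ over m = (0.123754, -0.000000); ×(4π/11) → (0.141376, -0.000000). Real part: 0.141376

0.141376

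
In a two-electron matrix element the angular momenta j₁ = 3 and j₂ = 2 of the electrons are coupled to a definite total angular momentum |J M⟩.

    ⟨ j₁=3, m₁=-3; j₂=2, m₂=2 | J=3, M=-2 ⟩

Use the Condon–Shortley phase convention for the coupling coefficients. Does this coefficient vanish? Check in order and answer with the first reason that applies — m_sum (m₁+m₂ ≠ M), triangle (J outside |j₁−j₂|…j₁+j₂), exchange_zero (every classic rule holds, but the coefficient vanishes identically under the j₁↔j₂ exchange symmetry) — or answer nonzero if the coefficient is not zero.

m-sum: m₁+m₂ = -3+2 = -1, M = -2  ✗ ⇒ coefficient is 0

m_sum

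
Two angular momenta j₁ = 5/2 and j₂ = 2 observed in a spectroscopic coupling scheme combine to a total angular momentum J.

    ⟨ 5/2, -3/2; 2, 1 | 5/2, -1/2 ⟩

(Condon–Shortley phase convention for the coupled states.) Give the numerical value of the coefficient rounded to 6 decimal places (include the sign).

triangle: 2!×3!×2!/8! = 24/40320
(j±m)!: 1!×4!×3!×1!×2!×3! = 1728
prefactor² = (2J+1)×Δ×N² = 216/35
  k=1: −1/(1!×1!×3!×2!×0!×0!) = -1/12
  k=2: +1/(2!×0!×2!×1!×1!×1!) = 1/4
Σ = 1/6  ⇒  CG² = 216/35×(1/6)² = 6/35
CG = +√(6/35) = +0.414039

+√(6/35) ≈ +0.414039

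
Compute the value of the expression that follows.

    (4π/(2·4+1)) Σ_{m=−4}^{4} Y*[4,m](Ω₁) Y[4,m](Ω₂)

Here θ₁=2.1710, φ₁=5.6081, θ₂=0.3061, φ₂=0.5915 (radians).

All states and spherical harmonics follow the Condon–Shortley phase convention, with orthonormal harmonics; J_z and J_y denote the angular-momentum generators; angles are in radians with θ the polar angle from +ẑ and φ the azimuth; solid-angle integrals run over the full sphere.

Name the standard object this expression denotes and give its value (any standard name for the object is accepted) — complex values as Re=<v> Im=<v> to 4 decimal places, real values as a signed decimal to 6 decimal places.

Legendre polynomial (addition theorem), -0.229686

This sum is the spherical-harmonic addition theorem: it equals the Legendre polynomial P_l(cos γ) of the angle γ between the two directions.
Summing Y*_{l m}(θ₁,φ₁)·Y_{l m}(θ₂,φ₂) over m ∈ [−4, 4]; prefactor 4π/(2·4+1) = 1.396263:
  m=-4: Y*=-0.185566-0.087645i  Y=-0.002605-0.002555i  product +0.000260+0.000702i
  m=-3: Y*=+0.174399+0.356961i  Y=-0.006607-0.031983i  product +0.010265-0.007936i
  m=-2: Y*=+0.061473-0.274094i  Y=+0.061621-0.150853i  product -0.037560-0.026163i
  m=-1: Y*=+0.132015-0.105687i  Y=+0.379633-0.255011i  product +0.023166-0.073788i
  m=+0: Y*=-0.318250-0.000000i  Y=+0.492572+0.000000i  product -0.156761-0.000000i
  m=+1: Y*=-0.132015-0.105687i  Y=-0.379633-0.255011i  product +0.023166+0.073788i
  m=+2: Y*=+0.061473+0.274094i  Y=+0.061621+0.150853i  product -0.037560+0.026163i
  m=+3: Y*=-0.174399+0.356961i  Y=+0.006607-0.031983i  product +0.010265+0.007936i
  m=+4: Y*=-0.185566+0.087645i  Y=-0.002605+0.002555i  product +0.000260-0.000702i
Σ over m = -0.164501+0.000000i; ×(4π/9) → -0.229686+0.000000i. Real part: -0.229686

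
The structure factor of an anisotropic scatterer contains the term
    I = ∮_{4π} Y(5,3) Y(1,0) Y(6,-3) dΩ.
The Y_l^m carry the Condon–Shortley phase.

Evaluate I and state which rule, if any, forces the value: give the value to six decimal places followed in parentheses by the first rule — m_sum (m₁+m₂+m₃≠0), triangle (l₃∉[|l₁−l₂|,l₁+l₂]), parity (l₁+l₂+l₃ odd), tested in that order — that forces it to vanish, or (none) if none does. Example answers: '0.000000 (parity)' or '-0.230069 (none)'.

Checks pass: Σm=0; 12 even; l₃=6∈[4,6].
(2·5+1)(2·1+1)(2·6+1) = 429
Δ: 0! 10! 2! / 13! → 1/858
sum: t=0:+1/14400 = 1/14400
3j²(5 1 6; 0 0 0) = Δ·Π!·Σ² = 6/143  (sign +1)
sum: t=0:+1/80640 = 1/80640
3j²(5 1 6; 3 0 -3) = Δ·Π!·Σ² = 9/286  (sign -1)
combine: 4πI² = 429·6/143·9/286 = 81/143
take √, sign -1: I = -0.21230956
No selection rule forces the value: the integral is nonzero (none).

-0.212310 (none)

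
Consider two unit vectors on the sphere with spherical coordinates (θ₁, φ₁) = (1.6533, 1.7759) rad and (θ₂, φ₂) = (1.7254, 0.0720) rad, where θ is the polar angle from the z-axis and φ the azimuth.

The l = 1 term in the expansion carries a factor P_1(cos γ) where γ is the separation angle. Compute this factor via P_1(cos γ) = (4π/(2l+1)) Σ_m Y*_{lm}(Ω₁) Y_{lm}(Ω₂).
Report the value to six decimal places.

Expand P_1 via completeness: Σ_{m} conj(Y_{1,m}) at Ω₁ times Y_{1,m} at Ω₂ —
  m=-1: (-0.070127, 0.337102) × (0.340489, -0.024558) = (-0.015599, 0.116502)  (running Σ = (-0.015599, 0.116502))
  m=0: (-0.040266, -0.000000) × (-0.075239, 0.000000) = (0.003030, 0.000000)  (running Σ = (-0.012569, 0.116502))
  m=1: (0.070127, 0.337102) × (-0.340489, -0.024558) = (-0.015599, -0.116502)  (running Σ = (-0.028168, 0.000000))
Σ over m = (-0.028168, 0.000000); ×(4π/3) → (-0.117992, 0.000000). Real part: -0.117992

-0.117992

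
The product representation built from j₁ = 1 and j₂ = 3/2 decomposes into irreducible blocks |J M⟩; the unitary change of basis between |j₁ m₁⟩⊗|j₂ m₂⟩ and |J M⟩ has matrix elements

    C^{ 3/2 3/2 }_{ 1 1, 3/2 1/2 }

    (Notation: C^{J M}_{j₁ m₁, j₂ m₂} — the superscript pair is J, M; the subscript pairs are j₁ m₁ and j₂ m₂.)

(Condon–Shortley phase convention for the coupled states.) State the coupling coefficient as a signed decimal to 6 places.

+0.632456  (= +√(2/5))

√[4·1!1!2!/5! · 2!0!2!1!3!0!] = √(8/5)
  +(−1)^0/∏(0,1,0,2,1,0)! = 1/2  (running 1/2)
⟨..|..⟩ = √(8/5)·(1/2) = +0.632456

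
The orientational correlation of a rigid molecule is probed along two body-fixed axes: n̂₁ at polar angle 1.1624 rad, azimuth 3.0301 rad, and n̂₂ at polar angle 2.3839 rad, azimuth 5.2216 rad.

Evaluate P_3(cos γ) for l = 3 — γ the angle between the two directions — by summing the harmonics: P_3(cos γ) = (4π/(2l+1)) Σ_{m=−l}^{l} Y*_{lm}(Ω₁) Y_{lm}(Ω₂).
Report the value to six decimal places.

Addition theorem: P_3(cos γ) = (4π/7) Σ_m Y*_{lm}(Ω₁) Y_{lm}(Ω₂), m = −3…3:
  term(m=-3) = 0.04184 - 0.01254j   from Y*(Ω₁)=-0.30465 + 0.10588j, Y(Ω₂)=-0.13530 - 0.00584j
  term(m=-2) = 0.03877 - 0.11342j   from Y*(Ω₁)=0.33339 - 0.07560j, Y(Ω₂)=0.18398 - 0.29849j
  term(m=-1) = 0.01327 + 0.01856j   from Y*(Ω₁)=0.06231 - 0.00698j, Y(Ω₂)=0.17740 + 0.31774j
  term(m=+0) = -0.03212 + 0.00000j   from Y*(Ω₁)=-0.32774 + 0.00000j, Y(Ω₂)=0.09801 + 0.00000j
  term(m=+1) = 0.01327 - 0.01856j   from Y*(Ω₁)=-0.06231 - 0.00698j, Y(Ω₂)=-0.17740 + 0.31774j
  term(m=+2) = 0.03877 + 0.11342j   from Y*(Ω₁)=0.33339 + 0.07560j, Y(Ω₂)=0.18398 + 0.29849j
  term(m=+3) = 0.04184 + 0.01254j   from Y*(Ω₁)=0.30465 + 0.10588j, Y(Ω₂)=0.13530 - 0.00584j
Σ over m = 0.15564 + 0.00000j; ×(4π/7) → 0.27941 + 0.00000j. Real part: 0.279411

0.279411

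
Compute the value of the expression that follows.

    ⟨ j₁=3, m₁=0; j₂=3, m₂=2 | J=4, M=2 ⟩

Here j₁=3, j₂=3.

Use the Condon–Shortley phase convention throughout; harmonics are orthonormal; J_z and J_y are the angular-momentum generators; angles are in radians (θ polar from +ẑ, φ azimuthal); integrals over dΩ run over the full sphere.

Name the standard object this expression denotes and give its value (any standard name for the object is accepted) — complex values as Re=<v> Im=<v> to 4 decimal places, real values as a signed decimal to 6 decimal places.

Clebsch–Gordan coefficient, +√(3/154) ≈ +0.139573

This is a Clebsch–Gordan (vector-coupling) coefficient.
j₁+j₂−J=2  J+j₁−j₂=4  J−j₁+j₂=4  j₁+j₂+J+1=11
(j₁±m₁, j₂±m₂, J±M) = (3,3,5,1,6,2)
P² = 124416/77
sum k=1..2:
  [1] −1/96 = -1/96
  [2] +1/72 = 1/72
S = 1/288
C² = P²·S² = 3/154 ; C = +0.139573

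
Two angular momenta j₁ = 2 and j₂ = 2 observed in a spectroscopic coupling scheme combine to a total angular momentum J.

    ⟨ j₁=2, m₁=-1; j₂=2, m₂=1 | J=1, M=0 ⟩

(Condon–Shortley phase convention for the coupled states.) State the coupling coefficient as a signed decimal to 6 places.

√[3·3!1!1!/6! · 1!3!3!1!1!1!] = √(9/10)
  +(−1)^2/∏(2,1,1,1,0,0)! = 1/2  (running 1/2)
  +(−1)^3/∏(3,0,0,0,1,1)! = -1/6  (running 1/3)
⟨..|..⟩ = √(9/10)·(1/3) = +0.316228

+√(1/10) ≈ +0.316228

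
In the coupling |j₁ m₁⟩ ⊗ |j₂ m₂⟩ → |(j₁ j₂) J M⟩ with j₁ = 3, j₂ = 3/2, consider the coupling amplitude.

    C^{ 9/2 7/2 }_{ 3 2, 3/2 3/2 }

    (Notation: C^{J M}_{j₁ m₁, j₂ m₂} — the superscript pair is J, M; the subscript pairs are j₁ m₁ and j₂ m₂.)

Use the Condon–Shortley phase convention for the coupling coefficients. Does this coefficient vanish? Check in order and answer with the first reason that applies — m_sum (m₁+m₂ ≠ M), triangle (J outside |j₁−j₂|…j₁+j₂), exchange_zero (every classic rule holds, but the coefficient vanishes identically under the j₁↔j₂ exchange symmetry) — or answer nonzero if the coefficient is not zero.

m-sum: m₁+m₂ = 2+3/2 = 7/2, M = 7/2  ✓
triangle: |j₁−j₂| = 3/2 ≤ J = 9/2 ≤ j₁+j₂ = 9/2  ✓
exchange: j₁≠j₂ or m₁≠m₂ — the exchange symmetry imposes no constraint here
value check: CG = +√(2/3) = +0.816497 ≠ 0

nonzero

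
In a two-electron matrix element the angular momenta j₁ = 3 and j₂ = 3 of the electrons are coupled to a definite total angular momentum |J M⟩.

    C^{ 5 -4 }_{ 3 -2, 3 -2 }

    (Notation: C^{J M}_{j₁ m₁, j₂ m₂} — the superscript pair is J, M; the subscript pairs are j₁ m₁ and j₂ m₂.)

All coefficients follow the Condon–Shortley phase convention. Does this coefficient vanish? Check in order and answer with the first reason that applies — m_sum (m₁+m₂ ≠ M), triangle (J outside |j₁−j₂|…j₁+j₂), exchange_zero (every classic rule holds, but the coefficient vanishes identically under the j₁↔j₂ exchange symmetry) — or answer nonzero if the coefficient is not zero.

exchange_zero

m-sum: m₁+m₂ = -2+(-2) = -4, M = -4  ✓
triangle: |j₁−j₂| = 0 ≤ J = 5 ≤ j₁+j₂ = 6  ✓
exchange: j₁=j₂ and m₁=m₂, and (−1)^(j₁+j₂−J) = (−1)^1 = −1 forces ⟨j₁m₁;j₂m₂|JM⟩ = −⟨j₂m₂;j₁m₁|JM⟩ = −⟨j₁m₁;j₂m₂|JM⟩ ⇒ the coefficient vanishes identically
Racah sum check: Σ_k collapses to 0 ⇒ CG = 0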